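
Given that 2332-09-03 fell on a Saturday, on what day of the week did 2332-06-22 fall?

Count forward from the earlier date (June 22, 2332) to the later (September 3, 2332):
June 2332: 30 − 22 = 8 days remain.
Then July (31), August (31): 31 + 31 = 62 days.
September 1–3, 2332: 3 days.
Total: 8 + 62 + 3 = 73 days.
73 mod 7 = 3, so 3 days before Saturday is Wednesday.

Wednesday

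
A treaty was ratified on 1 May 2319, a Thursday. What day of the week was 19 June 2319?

May 2319: 31 − 1 = 30 days remain.
June 1–19, 2319: 19 days.
Total: 30 + 19 = 49 days.
49 is a multiple of 7, so 19 June 2319 falls on the same weekday: Thursday.

Thursday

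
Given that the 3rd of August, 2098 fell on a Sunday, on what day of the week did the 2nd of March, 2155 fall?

Day-of-year of August 3, 2098: 215.
Day-of-year of March 2, 2155: 61.
2098 has 365 days, so 365 − 215 = 150 days remain in 2098.
Full years 2099–2154: 43 common + 13 leap = 43×365 + 13×366 = 20453 days.
Total: 150 + 20453 + 61 = 20664 days.
20664 is a multiple of 7, so the 2nd of March, 2155 falls on the same weekday: Sunday.

Sunday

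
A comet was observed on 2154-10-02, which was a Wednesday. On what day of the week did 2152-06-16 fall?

Friday

Count forward from the earlier date (June 16, 2152) to the later (October 2, 2154):
Day-of-year of June 16, 2152: 168.
Day-of-year of October 2, 2154: 275.
2152 has 366 days, so 366 − 168 = 198 days remain in 2152.
Full years: 2153: 365. Sum = 365.
Total: 198 + 365 + 275 = 838 days.
838 mod 7 = 5, so 5 days before Wednesday is Friday.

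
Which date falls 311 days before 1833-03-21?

1832-05-14

Count 311 days before March 21, 1833:
May 1832: 31 − 14 = 17 days remain.
Then 9 full months totalling 273 days.
March 1–21, 1833: 21 days.
Residual: 311 days.
Total: 311 days.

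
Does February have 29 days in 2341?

2341 is not a leap year.

No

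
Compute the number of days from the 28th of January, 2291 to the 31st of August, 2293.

946

Day-of-year of January 28, 2291: 28.
Day-of-year of August 31, 2293: 243.
2291 has 365 days, so 365 − 28 = 337 days remain in 2291.
Full years: 2292: 366. Sum = 366.
Total: 337 + 366 + 243 = 946 days.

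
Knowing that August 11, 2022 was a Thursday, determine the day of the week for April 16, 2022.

Saturday

Count forward from the earlier date (April 16, 2022) to the later (August 11, 2022):
April 2022: 30 − 16 = 14 days remain.
Then May (31), June (30), July (31): 31 + 30 + 31 = 92 days.
August 1–11, 2022: 11 days.
Total: 14 + 92 + 11 = 117 days.
117 mod 7 = 5, so 5 days before Thursday is Saturday.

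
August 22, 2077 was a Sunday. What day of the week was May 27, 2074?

Count forward from the earlier date (May 27, 2074) to the later (August 22, 2077):
Day-of-year of May 27, 2074: 147.
Day-of-year of August 22, 2077: 234.
2074 has 365 days, so 365 − 147 = 218 days remain in 2074.
Full years: 2075: 365; 2076: 366. Sum = 731.
Total: 218 + 731 + 234 = 1183 days.
1183 is a multiple of 7, so May 27, 2074 falls on the same weekday: Sunday.

Sunday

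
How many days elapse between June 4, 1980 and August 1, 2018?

Day-of-year of June 4, 1980: 156.
Day-of-year of August 1, 2018: 213.
1980 has 366 days, so 366 − 156 = 210 days remain in 1980.
Full years 1981–2017: 28 common + 9 leap = 28×365 + 9×366 = 13514 days.
Total: 210 + 13514 + 213 = 13937 days.

13937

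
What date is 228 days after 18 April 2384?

2 December 2384

Count 228 days after April 18, 2384:
April 2384: 30 − 18 = 12 days remain.
Then May (31), June (30), July (31), August (31), September (30), October (31), November (30): 31 + 30 + 31 + 31 + 30 + 31 + 30 = 214 days.
December 1–2, 2384: 2 days.
Total: 12 + 214 + 2 = 228 days.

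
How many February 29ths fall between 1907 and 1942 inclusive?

Years divisible by 4 in [1907, 1942]: 1908, 1912, 1916, 1920, 1924, 1928, 1932, 1936, 1940.
No century exceptions apply. Count: 9.

9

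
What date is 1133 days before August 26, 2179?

July 19, 2176

Count 1133 days before August 26, 2179:
Day-of-year of July 19, 2176: 201.
Day-of-year of August 26, 2179: 238.
2176 has 366 days, so 366 − 201 = 165 days remain in 2176.
Full years: 2177: 365; 2178: 365. Sum = 730.
Total: 165 + 730 + 238 = 1133 days.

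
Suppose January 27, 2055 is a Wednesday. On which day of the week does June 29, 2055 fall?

January 2055: 31 − 27 = 4 days remain.
Then February 2055 (28), March (31), April (30), May (31): 28 + 31 + 30 + 31 = 120 days.
June 1–29, 2055: 29 days.
Total: 4 + 120 + 29 = 153 days.
153 mod 7 = 6, so 6 days after Wednesday is Tuesday.

Tuesday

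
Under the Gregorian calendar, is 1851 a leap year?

1851 is not a leap year.

No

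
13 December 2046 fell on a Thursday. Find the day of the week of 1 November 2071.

Day-of-year of December 13, 2046: 347.
Day-of-year of November 1, 2071: 305.
2046 has 365 days, so 365 − 347 = 18 days remain in 2046.
Full years 2047–2070: 18 common + 6 leap = 18×365 + 6×366 = 8766 days.
Total: 18 + 8766 + 305 = 9089 days.
9089 mod 7 = 3, so 3 days after Thursday is Sunday.

Sunday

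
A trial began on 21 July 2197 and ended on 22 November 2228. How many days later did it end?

From July 21, 2197 to July 21, 2228: 31 years, of which 7 contain a Feb 29 — 24×365 + 7×366 = 11322 days.
(2200 is not a leap year (divisible by 100 but not 400).)
July 2228: 31 − 21 = 10 days remain.
Then August (31), September (30), October (31): 31 + 30 + 31 = 92 days.
November 1–22, 2228: 22 days.
Residual: 124 days.
Total: 11446 days.

11446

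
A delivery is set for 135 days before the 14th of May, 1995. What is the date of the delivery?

the 30th of December, 1994

Count 135 days before May 14, 1995:
December 1994: 31 − 30 = 1 day remains.
Then January (31), February 1995 (28), March (31), April (30): 31 + 28 + 31 + 30 = 120 days.
May 1–14, 1995: 14 days.
Residual: 135 days.
Total: 135 days.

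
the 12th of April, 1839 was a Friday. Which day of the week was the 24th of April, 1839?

Wednesday

Within April 1839: 24 − 12 = 12 days.
12 mod 7 = 5, so 5 days after Friday is Wednesday.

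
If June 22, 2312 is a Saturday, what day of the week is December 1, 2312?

June 2312: 30 − 22 = 8 days remain.
Then July (31), August (31), September (30), October (31), November (30): 31 + 31 + 30 + 31 + 30 = 153 days.
December 1, 2312: 1 day.
Total: 8 + 153 + 1 = 162 days.
162 mod 7 = 1, so 1 day after Saturday is Sunday.

Sunday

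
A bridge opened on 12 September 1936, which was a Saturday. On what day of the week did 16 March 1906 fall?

Friday

Count forward from the earlier date (March 16, 1906) to the later (September 12, 1936):
From March 16, 1906 to March 16, 1936: 30 years, of which 8 contain a Feb 29 — 22×365 + 8×366 = 10958 days.
March 1936: 31 − 16 = 15 days remain.
Then April (30), May (31), June (30), July (31), August (31): 30 + 31 + 30 + 31 + 31 = 153 days.
September 1–12, 1936: 12 days.
Residual: 180 days.
Total: 11138 days.
11138 mod 7 = 1, so 1 day before Saturday is Friday.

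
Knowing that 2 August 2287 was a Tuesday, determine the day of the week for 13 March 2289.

Day-of-year of August 2, 2287: 214.
Day-of-year of March 13, 2289: 72.
2287 has 365 days, so 365 − 214 = 151 days remain in 2287.
Full years: 2288: 366. Sum = 366.
Total: 151 + 366 + 72 = 589 days.
589 mod 7 = 1, so 1 day after Tuesday is Wednesday.

Wednesday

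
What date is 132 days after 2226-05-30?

2226-10-09

Count 132 days after May 30, 2226:
May 2226: 31 − 30 = 1 day remains.
Then June (30), July (31), August (31), September (30): 30 + 31 + 31 + 30 = 122 days.
October 1–9, 2226: 9 days.
Total: 1 + 122 + 9 = 132 days.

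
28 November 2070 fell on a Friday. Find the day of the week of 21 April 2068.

Count forward from the earlier date (April 21, 2068) to the later (November 28, 2070):
April 21, 2068 → April 21, 2069: 365 days.
April 21, 2069 → April 21, 2070: 365 days.
April 2070: 30 − 21 = 9 days remain.
Then May (31), June (30), July (31), August (31), September (30), October (31): 31 + 30 + 31 + 31 + 30 + 31 = 184 days.
November 1–28, 2070: 28 days.
Residual: 221 days.
Total: 951 days.
951 mod 7 = 6, so 6 days before Friday is Saturday.

Saturday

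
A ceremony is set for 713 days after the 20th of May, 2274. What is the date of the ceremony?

the 2nd of May, 2276

Count 713 days after May 20, 2274:
May 2274: 31 − 20 = 11 days remain.
Then 23 full months totalling 700 days.
May 1–2, 2276: 2 days.
Total: 11 + 700 + 2 = 713 days.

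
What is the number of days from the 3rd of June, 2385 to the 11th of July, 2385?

June 2385: 30 − 3 = 27 days remain.
July 1–11, 2385: 11 days.
Total: 27 + 11 = 38 days.

38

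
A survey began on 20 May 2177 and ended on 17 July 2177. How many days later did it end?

58

May 2177: 31 − 20 = 11 days remain.
Then June (30): 30 days.
July 1–17, 2177: 17 days.
Total: 11 + 30 + 17 = 58 days.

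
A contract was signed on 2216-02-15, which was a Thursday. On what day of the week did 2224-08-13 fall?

From February 15, 2216 to February 15, 2224: 8 years, of which 2 contain a Feb 29 — 6×365 + 2×366 = 2922 days.
February 2224: 29 − 15 = 14 days remain (2224 is a leap year, so February has 29 days).
Then March (31), April (30), May (31), June (30), July (31): 31 + 30 + 31 + 30 + 31 = 153 days.
August 1–13, 2224: 13 days.
Residual: 180 days.
Total: 3102 days.
3102 mod 7 = 1, so 1 day after Thursday is Friday.

Friday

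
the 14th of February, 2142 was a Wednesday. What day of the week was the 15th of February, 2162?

Monday

From February 14, 2142 to February 14, 2162: 20 years, of which 5 contain a Feb 29 — 15×365 + 5×366 = 7305 days.
Within February 2162: 15 − 14 = 1 day.
Total: 7306 days.
7306 mod 7 = 5, so 5 days after Wednesday is Monday.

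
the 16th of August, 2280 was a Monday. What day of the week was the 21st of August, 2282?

Monday

August 2280: 31 − 16 = 15 days remain.
Then 23 full months totalling 699 days.
August 1–21, 2282: 21 days.
Total: 15 + 699 + 21 = 735 days.
735 is a multiple of 7, so the 21st of August, 2282 falls on the same weekday: Monday.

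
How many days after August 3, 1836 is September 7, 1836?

35

August 1836: 31 − 3 = 28 days remain.
September 1–7, 1836: 7 days.
Total: 28 + 7 = 35 days.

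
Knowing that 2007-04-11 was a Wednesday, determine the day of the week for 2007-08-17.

April 2007: 30 − 11 = 19 days remain.
Then May (31), June (30), July (31): 31 + 30 + 31 = 92 days.
August 1–17, 2007: 17 days.
Total: 19 + 92 + 17 = 128 days.
128 mod 7 = 2, so 2 days after Wednesday is Friday.

Friday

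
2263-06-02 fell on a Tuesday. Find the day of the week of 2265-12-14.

Day-of-year of June 2, 2263: 153.
Day-of-year of December 14, 2265: 348.
2263 has 365 days, so 365 − 153 = 212 days remain in 2263.
Full years: 2264: 366. Sum = 366.
Total: 212 + 366 + 348 = 926 days.
926 mod 7 = 2, so 2 days after Tuesday is Thursday.

Thursday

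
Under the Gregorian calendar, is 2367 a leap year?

2367 is not a leap year.

No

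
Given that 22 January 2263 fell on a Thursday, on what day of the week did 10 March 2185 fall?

Count forward from the earlier date (March 10, 2185) to the later (January 22, 2263):
Day-of-year of March 10, 2185: 69.
Day-of-year of January 22, 2263: 22.
2185 has 365 days, so 365 − 69 = 296 days remain in 2185.
Full years 2186–2262: 59 common + 18 leap = 59×365 + 18×366 = 28123 days.
Total: 296 + 28123 + 22 = 28441 days.
28441 is a multiple of 7, so 10 March 2185 falls on the same weekday: Thursday.

Thursday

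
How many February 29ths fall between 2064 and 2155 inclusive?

22

Years divisible by 4: 2064, 2068, …, 2152 — 23 in all.
Of these, 2100 is divisible by 100 but not 400, so not leap.
Leap years: 23 − 1 = 22.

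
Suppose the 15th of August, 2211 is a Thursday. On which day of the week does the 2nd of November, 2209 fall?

Count forward from the earlier date (November 2, 2209) to the later (August 15, 2211):
Day-of-year of November 2, 2209: 306.
Day-of-year of August 15, 2211: 227.
2209 has 365 days, so 365 − 306 = 59 days remain in 2209.
Full years: 2210: 365. Sum = 365.
Total: 59 + 365 + 227 = 651 days.
651 is a multiple of 7, so the 2nd of November, 2209 falls on the same weekday: Thursday.

Thursday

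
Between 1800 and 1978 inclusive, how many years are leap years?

Years divisible by 4: 1800, 1804, …, 1976 — 45 in all.
Of these, 1800, 1900 are divisible by 100 but not 400, so not leap.
Leap years: 45 − 2 = 43.

43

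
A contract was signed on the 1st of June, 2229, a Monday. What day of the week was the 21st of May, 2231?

Saturday

June 2229: 30 − 1 = 29 days remain.
Then 22 full months totalling 669 days.
May 1–21, 2231: 21 days.
Total: 29 + 669 + 21 = 719 days.
719 mod 7 = 5, so 5 days after Monday is Saturday.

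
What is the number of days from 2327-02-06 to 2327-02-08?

Within February 2327: 8 − 6 = 2 days.

2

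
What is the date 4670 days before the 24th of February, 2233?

the 13th of May, 2220

Count 4670 days before February 24, 2233:
From May 13, 2220 to May 13, 2232: 12 years, of which 3 contain a Feb 29 — 9×365 + 3×366 = 4383 days.
May 2232: 31 − 13 = 18 days remain.
Then June (30), July (31), August (31), September (30), October (31), November (30), December (31), January (31): 30 + 31 + 31 + 30 + 31 + 30 + 31 + 31 = 245 days.
February 1–24, 2233: 24 days (2233 is not a leap year).
Residual: 287 days.
Total: 4670 days.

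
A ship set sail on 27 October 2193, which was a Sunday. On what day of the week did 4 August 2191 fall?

Thursday

Count forward from the earlier date (August 4, 2191) to the later (October 27, 2193):
August 4, 2191 → August 4, 2192: 366 days (2192 is a leap year).
August 4, 2192 → August 4, 2193: 365 days.
August 2193: 31 − 4 = 27 days remain.
Then September (30): 30 days.
October 1–27, 2193: 27 days.
Residual: 84 days.
Total: 815 days.
815 mod 7 = 3, so 3 days before Sunday is Thursday.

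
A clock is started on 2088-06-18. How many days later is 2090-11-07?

June 2088: 30 − 18 = 12 days remain.
Then 28 full months totalling 853 days.
November 1–7, 2090: 7 days.
Total: 12 + 853 + 7 = 872 days.

872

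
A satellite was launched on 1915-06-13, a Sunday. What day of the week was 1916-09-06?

Wednesday

June 1915: 30 − 13 = 17 days remain.
Then 14 full months totalling 428 days.
September 1–6, 1916: 6 days.
Total: 17 + 428 + 6 = 451 days.
451 mod 7 = 3, so 3 days after Sunday is Wednesday.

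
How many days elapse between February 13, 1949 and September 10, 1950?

574

February 13, 1949 → February 13, 1950: 365 days.
February 1950: 28 − 13 = 15 days remain (1950 is not a leap year, so February has 28 days).
Then March (31), April (30), May (31), June (30), July (31), August (31): 31 + 30 + 31 + 30 + 31 + 31 = 184 days.
September 1–10, 1950: 10 days.
Residual: 209 days.
Total: 574 days.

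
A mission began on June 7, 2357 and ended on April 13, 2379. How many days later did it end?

Day-of-year of June 7, 2357: 158.
Day-of-year of April 13, 2379: 103.
2357 has 365 days, so 365 − 158 = 207 days remain in 2357.
Full years 2358–2378: 16 common + 5 leap = 16×365 + 5×366 = 7670 days.
Total: 207 + 7670 + 103 = 7980 days.

7980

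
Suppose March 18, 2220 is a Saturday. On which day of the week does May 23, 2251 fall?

Friday

Day-of-year of March 18, 2220: 78.
Day-of-year of May 23, 2251: 143.
2220 has 366 days, so 366 − 78 = 288 days remain in 2220.
Full years 2221–2250: 23 common + 7 leap = 23×365 + 7×366 = 10957 days.
Total: 288 + 10957 + 143 = 11388 days.
11388 mod 7 = 6, so 6 days after Saturday is Friday.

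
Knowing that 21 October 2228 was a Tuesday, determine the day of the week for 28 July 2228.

Count forward from the earlier date (July 28, 2228) to the later (October 21, 2228):
July 2228: 31 − 28 = 3 days remain.
Then August (31), September (30): 31 + 30 = 61 days.
October 1–21, 2228: 21 days.
Total: 3 + 61 + 21 = 85 days.
85 mod 7 = 1, so 1 day before Tuesday is Monday.

Monday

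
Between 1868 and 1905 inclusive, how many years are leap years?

9

Years divisible by 4 in [1868, 1905]: 1868, 1872, 1876, 1880, 1884, 1888, 1892, 1896, 1900, 1904.
Of these, 1900 is divisible by 100 but not 400, so not leap.
Leap years: 10 − 1 = 9.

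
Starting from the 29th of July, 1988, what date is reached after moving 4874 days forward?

the 2nd of December, 2001

Count 4874 days after July 29, 1988:
From July 29, 1988 to July 29, 2001: 13 years, of which 3 contain a Feb 29 — 10×365 + 3×366 = 4748 days.
(2000 is a leap year (divisible by 400).)
July 2001: 31 − 29 = 2 days remain.
Then August (31), September (30), October (31), November (30): 31 + 30 + 31 + 30 = 122 days.
December 1–2, 2001: 2 days.
Residual: 126 days.
Total: 4874 days.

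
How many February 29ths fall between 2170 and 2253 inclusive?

20

Years divisible by 4: 2172, 2176, …, 2252 — 21 in all.
Of these, 2200 is divisible by 100 but not 400, so not leap.
Leap years: 21 − 1 = 20.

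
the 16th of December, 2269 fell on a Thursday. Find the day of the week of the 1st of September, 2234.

Count forward from the earlier date (September 1, 2234) to the later (December 16, 2269):
From September 1, 2234 to September 1, 2269: 35 years, of which 9 contain a Feb 29 — 26×365 + 9×366 = 12784 days.
September 2269: 30 − 1 = 29 days remain.
Then October (31), November (30): 31 + 30 = 61 days.
December 1–16, 2269: 16 days.
Residual: 106 days.
Total: 12890 days.
12890 mod 7 = 3, so 3 days before Thursday is Monday.

Monday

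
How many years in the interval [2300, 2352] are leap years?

Years divisible by 4: 2300, 2304, …, 2352 — 14 in all.
Of these, 2300 is divisible by 100 but not 400, so not leap.
Leap years: 14 − 1 = 13.

13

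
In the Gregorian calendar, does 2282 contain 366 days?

No

2282 is not a leap year.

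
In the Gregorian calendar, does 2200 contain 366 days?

No

2200 is not a leap year (divisible by 100 but not 400).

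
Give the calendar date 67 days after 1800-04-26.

1800-07-02

Count 67 days after April 26, 1800:
April 1800: 30 − 26 = 4 days remain.
Then May (31), June (30): 31 + 30 = 61 days.
July 1–2, 1800: 2 days.
Total: 4 + 61 + 2 = 67 days.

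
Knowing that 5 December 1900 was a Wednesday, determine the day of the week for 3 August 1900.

Count forward from the earlier date (August 3, 1900) to the later (December 5, 1900):
August 1900: 31 − 3 = 28 days remain.
Then September (30), October (31), November (30): 30 + 31 + 30 = 91 days.
December 1–5, 1900: 5 days.
Total: 28 + 91 + 5 = 124 days.
124 mod 7 = 5, so 5 days before Wednesday is Friday.

Friday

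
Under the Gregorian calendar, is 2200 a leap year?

No

2200 is not a leap year (divisible by 100 but not 400).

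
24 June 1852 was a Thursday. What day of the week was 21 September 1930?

Sunday

Day-of-year of June 24, 1852: 176.
Day-of-year of September 21, 1930: 264.
1852 has 366 days, so 366 − 176 = 190 days remain in 1852.
Full years 1853–1929: 59 common + 18 leap = 59×365 + 18×366 = 28123 days.
Total: 190 + 28123 + 264 = 28577 days.
28577 mod 7 = 3, so 3 days after Thursday is Sunday.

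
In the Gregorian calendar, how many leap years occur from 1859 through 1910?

12

Years divisible by 4: 1860, 1864, …, 1908 — 13 in all.
Of these, 1900 is divisible by 100 but not 400, so not leap.
Leap years: 13 − 1 = 12.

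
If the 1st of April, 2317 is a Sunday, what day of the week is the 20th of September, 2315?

Count forward from the earlier date (September 20, 2315) to the later (April 1, 2317):
September 2315: 30 − 20 = 10 days remain.
Then 18 full months totalling 548 days.
April 1, 2317: 1 day.
Total: 10 + 548 + 1 = 559 days.
559 mod 7 = 6, so 6 days before Sunday is Monday.

Monday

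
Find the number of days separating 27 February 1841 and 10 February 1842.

348

February 1841: 28 − 27 = 1 day remains (1841 is not a leap year, so February has 28 days).
Then 11 full months totalling 337 days.
February 1–10, 1842: 10 days (1842 is not a leap year).
Total: 1 + 337 + 10 = 348 days.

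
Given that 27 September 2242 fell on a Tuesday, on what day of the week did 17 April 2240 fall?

Count forward from the earlier date (April 17, 2240) to the later (September 27, 2242):
Day-of-year of April 17, 2240: 108.
Day-of-year of September 27, 2242: 270.
2240 has 366 days, so 366 − 108 = 258 days remain in 2240.
Full years: 2241: 365. Sum = 365.
Total: 258 + 365 + 270 = 893 days.
893 mod 7 = 4, so 4 days before Tuesday is Friday.

Friday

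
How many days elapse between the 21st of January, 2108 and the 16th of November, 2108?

January 2108: 31 − 21 = 10 days remain.
Then 9 full months totalling 274 days.
November 1–16, 2108: 16 days.
Total: 10 + 274 + 16 = 300 days.

300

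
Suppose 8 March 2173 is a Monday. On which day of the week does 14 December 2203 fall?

Wednesday

Day-of-year of March 8, 2173: 67.
Day-of-year of December 14, 2203: 348.
2173 has 365 days, so 365 − 67 = 298 days remain in 2173.
Full years 2174–2202: 23 common + 6 leap = 23×365 + 6×366 = 10591 days.
Total: 298 + 10591 + 348 = 11237 days.
11237 mod 7 = 2, so 2 days after Monday is Wednesday.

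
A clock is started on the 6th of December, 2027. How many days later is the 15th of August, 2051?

Day-of-year of December 6, 2027: 340.
Day-of-year of August 15, 2051: 227.
2027 has 365 days, so 365 − 340 = 25 days remain in 2027.
Full years 2028–2050: 17 common + 6 leap = 17×365 + 6×366 = 8401 days.
Total: 25 + 8401 + 227 = 8653 days.

8653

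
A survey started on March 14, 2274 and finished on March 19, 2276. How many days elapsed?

March 14, 2274 → March 14, 2275: 365 days.
March 14, 2275 → March 14, 2276: 366 days (2276 is a leap year).
Within March 2276: 19 − 14 = 5 days.
Total: 736 days.

736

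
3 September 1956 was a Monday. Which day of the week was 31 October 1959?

Saturday

Day-of-year of September 3, 1956: 247.
Day-of-year of October 31, 1959: 304.
1956 has 366 days, so 366 − 247 = 119 days remain in 1956.
Full years: 1957: 365; 1958: 365. Sum = 730.
Total: 119 + 730 + 304 = 1153 days.
1153 mod 7 = 5, so 5 days after Monday is Saturday.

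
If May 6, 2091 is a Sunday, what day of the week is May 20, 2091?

Within May 2091: 20 − 6 = 14 days.
14 is a multiple of 7, so May 20, 2091 falls on the same weekday: Sunday.

Sunday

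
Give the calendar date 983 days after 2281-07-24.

2284-04-02

Count 983 days after July 24, 2281:
Day-of-year of July 24, 2281: 205.
Day-of-year of April 2, 2284: 93.
2281 has 365 days, so 365 − 205 = 160 days remain in 2281.
Full years: 2282: 365; 2283: 365. Sum = 730.
Total: 160 + 730 + 93 = 983 days.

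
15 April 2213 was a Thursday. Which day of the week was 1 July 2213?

April 2213: 30 − 15 = 15 days remain.
Then May (31), June (30): 31 + 30 = 61 days.
July 1, 2213: 1 day.
Total: 15 + 61 + 1 = 77 days.
77 is a multiple of 7, so 1 July 2213 falls on the same weekday: Thursday.

Thursday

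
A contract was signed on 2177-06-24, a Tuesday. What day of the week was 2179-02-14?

June 24, 2177 → June 24, 2178: 365 days.
June 2178: 30 − 24 = 6 days remain.
Then July (31), August (31), September (30), October (31), November (30), December (31), January (31): 31 + 31 + 30 + 31 + 30 + 31 + 31 = 215 days.
February 1–14, 2179: 14 days (2179 is not a leap year).
Residual: 235 days.
Total: 600 days.
600 mod 7 = 5, so 5 days after Tuesday is Sunday.

Sunday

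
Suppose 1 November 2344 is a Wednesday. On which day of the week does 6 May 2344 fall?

Count forward from the earlier date (May 6, 2344) to the later (November 1, 2344):
May 2344: 31 − 6 = 25 days remain.
Then June (30), July (31), August (31), September (30), October (31): 30 + 31 + 31 + 30 + 31 = 153 days.
November 1, 2344: 1 day.
Total: 25 + 153 + 1 = 179 days.
179 mod 7 = 4, so 4 days before Wednesday is Saturday.

Saturday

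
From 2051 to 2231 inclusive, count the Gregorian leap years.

43

Years divisible by 4: 2052, 2056, …, 2228 — 45 in all.
Of these, 2100, 2200 are divisible by 100 but not 400, so not leap.
Leap years: 45 − 2 = 43.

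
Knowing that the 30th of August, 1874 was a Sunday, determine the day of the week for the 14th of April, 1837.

Friday

Count forward from the earlier date (April 14, 1837) to the later (August 30, 1874):
Day-of-year of April 14, 1837: 104.
Day-of-year of August 30, 1874: 242.
1837 has 365 days, so 365 − 104 = 261 days remain in 1837.
Full years 1838–1873: 27 common + 9 leap = 27×365 + 9×366 = 13149 days.
Total: 261 + 13149 + 242 = 13652 days.
13652 mod 7 = 2, so 2 days before Sunday is Friday.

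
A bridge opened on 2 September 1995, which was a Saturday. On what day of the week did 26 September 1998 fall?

Day-of-year of September 2, 1995: 245.
Day-of-year of September 26, 1998: 269.
1995 has 365 days, so 365 − 245 = 120 days remain in 1995.
Full years: 1996: 366; 1997: 365. Sum = 731.
Total: 120 + 731 + 269 = 1120 days.
1120 is a multiple of 7, so 26 September 1998 falls on the same weekday: Saturday.

Saturday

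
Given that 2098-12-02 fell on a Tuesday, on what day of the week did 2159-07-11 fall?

Wednesday

Day-of-year of December 2, 2098: 336.
Day-of-year of July 11, 2159: 192.
2098 has 365 days, so 365 − 336 = 29 days remain in 2098.
Full years 2099–2158: 46 common + 14 leap = 46×365 + 14×366 = 21914 days.
Total: 29 + 21914 + 192 = 22135 days.
22135 mod 7 = 1, so 1 day after Tuesday is Wednesday.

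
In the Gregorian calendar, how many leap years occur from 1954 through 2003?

Years divisible by 4 in [1954, 2003]: 1956, 1960, 1964, 1968, 1972, 1976, 1980, 1984, 1988, 1992, 1996, 2000.
2000 is divisible by 400, so still leap.
No century exceptions apply. Count: 12.

12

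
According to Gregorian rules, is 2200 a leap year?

2200 is not a leap year (divisible by 100 but not 400).

No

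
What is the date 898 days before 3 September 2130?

19 March 2128

Count 898 days before September 3, 2130:
March 2128: 31 − 19 = 12 days remain.
Then 29 full months totalling 883 days.
September 1–3, 2130: 3 days.
Total: 12 + 883 + 3 = 898 days.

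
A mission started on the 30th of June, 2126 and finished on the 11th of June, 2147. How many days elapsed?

Day-of-year of June 30, 2126: 181.
Day-of-year of June 11, 2147: 162.
2126 has 365 days, so 365 − 181 = 184 days remain in 2126.
Full years 2127–2146: 15 common + 5 leap = 15×365 + 5×366 = 7305 days.
Total: 184 + 7305 + 162 = 7651 days.

7651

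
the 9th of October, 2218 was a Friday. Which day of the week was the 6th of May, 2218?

Wednesday

Count forward from the earlier date (May 6, 2218) to the later (October 9, 2218):
May 2218: 31 − 6 = 25 days remain.
Then June (30), July (31), August (31), September (30): 30 + 31 + 31 + 30 = 122 days.
October 1–9, 2218: 9 days.
Total: 25 + 122 + 9 = 156 days.
156 mod 7 = 2, so 2 days before Friday is Wednesday.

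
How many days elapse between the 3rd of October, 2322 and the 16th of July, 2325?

1017

Day-of-year of October 3, 2322: 276.
Day-of-year of July 16, 2325: 197.
2322 has 365 days, so 365 − 276 = 89 days remain in 2322.
Full years: 2323: 365; 2324: 366. Sum = 731.
Total: 89 + 731 + 197 = 1017 days.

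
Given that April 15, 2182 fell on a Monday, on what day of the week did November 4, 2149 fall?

Tuesday

Count forward from the earlier date (November 4, 2149) to the later (April 15, 2182):
Day-of-year of November 4, 2149: 308.
Day-of-year of April 15, 2182: 105.
2149 has 365 days, so 365 − 308 = 57 days remain in 2149.
Full years 2150–2181: 24 common + 8 leap = 24×365 + 8×366 = 11688 days.
Total: 57 + 11688 + 105 = 11850 days.
11850 mod 7 = 6, so 6 days before Monday is Tuesday.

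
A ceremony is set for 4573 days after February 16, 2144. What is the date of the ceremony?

August 24, 2156

Count 4573 days after February 16, 2144:
Day-of-year of February 16, 2144: 47.
Day-of-year of August 24, 2156: 237.
2144 has 366 days, so 366 − 47 = 319 days remain in 2144.
Full years 2145–2155: 9 common + 2 leap = 9×365 + 2×366 = 4017 days.
Total: 319 + 4017 + 237 = 4573 days.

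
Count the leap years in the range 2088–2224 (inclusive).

33

Years divisible by 4: 2088, 2092, …, 2224 — 35 in all.
Of these, 2100, 2200 are divisible by 100 but not 400, so not leap.
Leap years: 35 − 2 = 33.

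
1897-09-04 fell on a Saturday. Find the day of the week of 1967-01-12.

Thursday

From September 4, 1897 to September 4, 1966: 69 years, of which 16 contain a Feb 29 — 53×365 + 16×366 = 25201 days.
(1900 is not a leap year (divisible by 100 but not 400).)
September 1966: 30 − 4 = 26 days remain.
Then October (31), November (30), December (31): 31 + 30 + 31 = 92 days.
January 1–12, 1967: 12 days.
Residual: 130 days.
Total: 25331 days.
25331 mod 7 = 5, so 5 days after Saturday is Thursday.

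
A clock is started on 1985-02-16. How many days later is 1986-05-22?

460

Day-of-year of February 16, 1985: 47.
Day-of-year of May 22, 1986: 142.
1985 has 365 days, so 365 − 47 = 318 days remain in 1985.
Total: 318 + 142 = 460 days.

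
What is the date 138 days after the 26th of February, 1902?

the 14th of July, 1902

Count 138 days after February 26, 1902:
February 1902: 28 − 26 = 2 days remain (1902 is not a leap year, so February has 28 days).
Then March (31), April (30), May (31), June (30): 31 + 30 + 31 + 30 = 122 days.
July 1–14, 1902: 14 days.
Total: 2 + 122 + 14 = 138 days.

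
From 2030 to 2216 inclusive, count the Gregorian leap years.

Years divisible by 4: 2032, 2036, …, 2216 — 47 in all.
Of these, 2100, 2200 are divisible by 100 but not 400, so not leap.
Leap years: 47 − 2 = 45.

45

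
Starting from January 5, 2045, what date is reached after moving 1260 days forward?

June 18, 2048

Count 1260 days after January 5, 2045:
Day-of-year of January 5, 2045: 5.
Day-of-year of June 18, 2048: 170.
2045 has 365 days, so 365 − 5 = 360 days remain in 2045.
Full years: 2046: 365; 2047: 365. Sum = 730.
Total: 360 + 730 + 170 = 1260 days.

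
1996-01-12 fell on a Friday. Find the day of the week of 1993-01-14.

Thursday

Count forward from the earlier date (January 14, 1993) to the later (January 12, 1996):
January 14, 1993 → January 14, 1994: 365 days.
January 14, 1994 → January 14, 1995: 365 days.
January 1995: 31 − 14 = 17 days remain.
Then 11 full months totalling 334 days.
January 1–12, 1996: 12 days.
Residual: 363 days.
Total: 1093 days.
1093 mod 7 = 1, so 1 day before Friday is Thursday.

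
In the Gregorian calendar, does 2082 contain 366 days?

2082 is not a leap year.

No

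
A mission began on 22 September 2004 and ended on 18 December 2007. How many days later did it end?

1182

Day-of-year of September 22, 2004: 266.
Day-of-year of December 18, 2007: 352.
2004 has 366 days, so 366 − 266 = 100 days remain in 2004.
Full years: 2005: 365; 2006: 365. Sum = 730.
Total: 100 + 730 + 352 = 1182 days.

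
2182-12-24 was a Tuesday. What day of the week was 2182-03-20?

Wednesday

Count forward from the earlier date (March 20, 2182) to the later (December 24, 2182):
March 2182: 31 − 20 = 11 days remain.
Then April (30), May (31), June (30), July (31), August (31), September (30), October (31), November (30): 30 + 31 + 30 + 31 + 31 + 30 + 31 + 30 = 244 days.
December 1–24, 2182: 24 days.
Total: 11 + 244 + 24 = 279 days.
279 mod 7 = 6, so 6 days before Tuesday is Wednesday.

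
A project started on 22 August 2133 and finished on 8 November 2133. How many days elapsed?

August 2133: 31 − 22 = 9 days remain.
Then September (30), October (31): 30 + 31 = 61 days.
November 1–8, 2133: 8 days.
Total: 9 + 61 + 8 = 78 days.

78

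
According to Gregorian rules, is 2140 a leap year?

2140 is a leap year.

Yes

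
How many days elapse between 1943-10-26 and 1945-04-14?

October 26, 1943 → October 26, 1944: 366 days (1944 is a leap year).
October 1944: 31 − 26 = 5 days remain.
Then November (30), December (31), January (31), February 1945 (28), March (31): 30 + 31 + 31 + 28 + 31 = 151 days.
April 1–14, 1945: 14 days.
Residual: 170 days.
Total: 536 days.

536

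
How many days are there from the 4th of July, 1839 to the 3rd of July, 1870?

11322

From July 4, 1839 to July 4, 1869: 30 years, of which 8 contain a Feb 29 — 22×365 + 8×366 = 10958 days.
July 1869: 31 − 4 = 27 days remain.
Then 11 full months totalling 334 days.
July 1–3, 1870: 3 days.
Residual: 364 days.
Total: 11322 days.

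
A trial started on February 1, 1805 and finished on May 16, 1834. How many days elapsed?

Day-of-year of February 1, 1805: 32.
Day-of-year of May 16, 1834: 136.
1805 has 365 days, so 365 − 32 = 333 days remain in 1805.
Full years 1806–1833: 21 common + 7 leap = 21×365 + 7×366 = 10227 days.
Total: 333 + 10227 + 136 = 10696 days.

10696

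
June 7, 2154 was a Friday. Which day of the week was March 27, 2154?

Count forward from the earlier date (March 27, 2154) to the later (June 7, 2154):
March 2154: 31 − 27 = 4 days remain.
Then April (30), May (31): 30 + 31 = 61 days.
June 1–7, 2154: 7 days.
Total: 4 + 61 + 7 = 72 days.
72 mod 7 = 2, so 2 days before Friday is Wednesday.

Wednesday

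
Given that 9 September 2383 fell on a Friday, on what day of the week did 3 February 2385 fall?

Sunday

September 9, 2383 → September 9, 2384: 366 days (2384 is a leap year).
September 2384: 30 − 9 = 21 days remain.
Then October (31), November (30), December (31), January (31): 31 + 30 + 31 + 31 = 123 days.
February 1–3, 2385: 3 days (2385 is not a leap year).
Residual: 147 days.
Total: 513 days.
513 mod 7 = 2, so 2 days after Friday is Sunday.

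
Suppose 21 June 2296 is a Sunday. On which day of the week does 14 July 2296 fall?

Tuesday

June 2296: 30 − 21 = 9 days remain.
July 1–14, 2296: 14 days.
Total: 9 + 14 = 23 days.
23 mod 7 = 2, so 2 days after Sunday is Tuesday.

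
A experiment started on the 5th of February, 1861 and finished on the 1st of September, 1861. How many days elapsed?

208

February 1861: 28 − 5 = 23 days remain (1861 is not a leap year, so February has 28 days).
Then March (31), April (30), May (31), June (30), July (31), August (31): 31 + 30 + 31 + 30 + 31 + 31 = 184 days.
September 1, 1861: 1 day.
Total: 23 + 184 + 1 = 208 days.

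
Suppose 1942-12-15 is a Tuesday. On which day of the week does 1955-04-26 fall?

Day-of-year of December 15, 1942: 349.
Day-of-year of April 26, 1955: 116.
1942 has 365 days, so 365 − 349 = 16 days remain in 1942.
Full years 1943–1954: 9 common + 3 leap = 9×365 + 3×366 = 4383 days.
Total: 16 + 4383 + 116 = 4515 days.
4515 is a multiple of 7, so 1955-04-26 falls on the same weekday: Tuesday.

Tuesday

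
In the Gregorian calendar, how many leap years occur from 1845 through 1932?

Years divisible by 4: 1848, 1852, …, 1932 — 22 in all.
Of these, 1900 is divisible by 100 but not 400, so not leap.
Leap years: 22 − 1 = 21.

21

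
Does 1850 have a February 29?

No

1850 is not a leap year.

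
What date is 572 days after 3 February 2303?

28 August 2304

Count 572 days after February 3, 2303:
February 2303: 28 − 3 = 25 days remain (2303 is not a leap year, so February has 28 days).
Then 17 full months totalling 519 days.
August 1–28, 2304: 28 days.
Total: 25 + 519 + 28 = 572 days.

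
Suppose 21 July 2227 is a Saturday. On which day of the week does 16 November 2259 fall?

Wednesday

From July 21, 2227 to July 21, 2259: 32 years, of which 8 contain a Feb 29 — 24×365 + 8×366 = 11688 days.
July 2259: 31 − 21 = 10 days remain.
Then August (31), September (30), October (31): 31 + 30 + 31 = 92 days.
November 1–16, 2259: 16 days.
Residual: 118 days.
Total: 11806 days.
11806 mod 7 = 4, so 4 days after Saturday is Wednesday.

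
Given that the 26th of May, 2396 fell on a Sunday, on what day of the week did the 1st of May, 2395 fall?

Monday

Count forward from the earlier date (May 1, 2395) to the later (May 26, 2396):
May 2395: 31 − 1 = 30 days remain.
Then 11 full months totalling 335 days.
May 1–26, 2396: 26 days.
Total: 30 + 335 + 26 = 391 days.
391 mod 7 = 6, so 6 days before Sunday is Monday.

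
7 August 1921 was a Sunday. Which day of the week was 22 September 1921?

Thursday

August 1921: 31 − 7 = 24 days remain.
September 1–22, 1921: 22 days.
Total: 24 + 22 = 46 days.
46 mod 7 = 4, so 4 days after Sunday is Thursday.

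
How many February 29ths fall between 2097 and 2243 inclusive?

34

Years divisible by 4: 2100, 2104, …, 2240 — 36 in all.
Of these, 2100, 2200 are divisible by 100 but not 400, so not leap.
Leap years: 36 − 2 = 34.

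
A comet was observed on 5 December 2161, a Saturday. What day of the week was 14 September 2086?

Count forward from the earlier date (September 14, 2086) to the later (December 5, 2161):
From September 14, 2086 to September 14, 2161: 75 years, of which 18 contain a Feb 29 — 57×365 + 18×366 = 27393 days.
(2100 is not a leap year (divisible by 100 but not 400).)
September 2161: 30 − 14 = 16 days remain.
Then October (31), November (30): 31 + 30 = 61 days.
December 1–5, 2161: 5 days.
Residual: 82 days.
Total: 27475 days.
27475 is a multiple of 7, so 14 September 2086 falls on the same weekday: Saturday.

Saturday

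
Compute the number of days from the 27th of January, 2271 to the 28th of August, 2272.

Day-of-year of January 27, 2271: 27.
Day-of-year of August 28, 2272: 241.
2271 has 365 days, so 365 − 27 = 338 days remain in 2271.
Total: 338 + 241 = 579 days.

579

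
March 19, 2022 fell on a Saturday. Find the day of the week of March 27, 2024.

March 19, 2022 → March 19, 2023: 365 days.
March 19, 2023 → March 19, 2024: 366 days (2024 is a leap year).
Within March 2024: 27 − 19 = 8 days.
Total: 739 days.
739 mod 7 = 4, so 4 days after Saturday is Wednesday.

Wednesday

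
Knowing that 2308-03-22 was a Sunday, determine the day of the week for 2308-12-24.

March 2308: 31 − 22 = 9 days remain.
Then April (30), May (31), June (30), July (31), August (31), September (30), October (31), November (30): 30 + 31 + 30 + 31 + 31 + 30 + 31 + 30 = 244 days.
December 1–24, 2308: 24 days.
Total: 9 + 244 + 24 = 277 days.
277 mod 7 = 4, so 4 days after Sunday is Thursday.

Thursday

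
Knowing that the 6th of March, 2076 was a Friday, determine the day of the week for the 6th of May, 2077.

March 2076: 31 − 6 = 25 days remain.
Then 13 full months totalling 395 days.
May 1–6, 2077: 6 days.
Total: 25 + 395 + 6 = 426 days.
426 mod 7 = 6, so 6 days after Friday is Thursday.

Thursday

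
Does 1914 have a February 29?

1914 is not a leap year.

No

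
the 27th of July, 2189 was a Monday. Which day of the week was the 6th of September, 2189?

Sunday

July 2189: 31 − 27 = 4 days remain.
Then August (31): 31 days.
September 1–6, 2189: 6 days.
Total: 4 + 31 + 6 = 41 days.
41 mod 7 = 6, so 6 days after Monday is Sunday.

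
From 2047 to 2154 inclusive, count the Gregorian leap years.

Years divisible by 4: 2048, 2052, …, 2152 — 27 in all.
Of these, 2100 is divisible by 100 but not 400, so not leap.
Leap years: 27 − 1 = 26.

26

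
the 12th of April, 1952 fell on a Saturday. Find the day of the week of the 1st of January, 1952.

Tuesday

Count forward from the earlier date (January 1, 1952) to the later (April 12, 1952):
January 1952: 31 − 1 = 30 days remain.
Then February 1952 (29), March (31): 29 + 31 = 60 days.
April 1–12, 1952: 12 days.
Total: 30 + 60 + 12 = 102 days.
102 mod 7 = 4, so 4 days before Saturday is Tuesday.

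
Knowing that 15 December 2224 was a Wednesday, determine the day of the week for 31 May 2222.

Friday

Count forward from the earlier date (May 31, 2222) to the later (December 15, 2224):
May 31, 2222 → May 31, 2223: 365 days.
May 31, 2223 → May 31, 2224: 366 days (2224 is a leap year).
May 2224: 31 − 31 = 0 days remain.
Then June (30), July (31), August (31), September (30), October (31), November (30): 30 + 31 + 31 + 30 + 31 + 30 = 183 days.
December 1–15, 2224: 15 days.
Residual: 198 days.
Total: 929 days.
929 mod 7 = 5, so 5 days before Wednesday is Friday.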